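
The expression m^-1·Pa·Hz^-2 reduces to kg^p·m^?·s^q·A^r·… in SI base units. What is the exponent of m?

-2

Pa = N/m² (pressure = force per area),
    = kg·m⁻¹·s⁻².
Hz = 1/s = s⁻¹ (frequency is cycles per second).
So Hz⁻² = s².
Combining: m⁻¹·Pa·Hz⁻² = m⁻¹ · (kg·m⁻¹·s⁻²) · s² = kg·m⁻².
The exponent of m is -2.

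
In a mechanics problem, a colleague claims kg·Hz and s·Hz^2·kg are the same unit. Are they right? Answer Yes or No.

Yes

Left side:
  Hz = 1/s = s⁻¹ (frequency is cycles per second).
  Combining: kg·Hz = kg · s⁻¹ = kg·s⁻¹.
Right side:
  Hz = 1/s = s⁻¹ (frequency is cycles per second).
  So Hz² = s⁻².
  Combining: s·Hz²·kg = s · s⁻² · kg = kg·s⁻¹.
Both reduce to kg·s⁻¹.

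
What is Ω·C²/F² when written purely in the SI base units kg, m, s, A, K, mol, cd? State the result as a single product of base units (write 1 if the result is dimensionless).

Ω = kg·m²·s⁻³·A⁻².
C = s·A.
So C² = s²·A².
F = kg⁻¹·m⁻²·s⁴·A².
So F⁻² = kg²·m⁴·s⁻⁸·A⁻⁴.
Combining: Ω·C²·F⁻² = (kg·m²·s⁻³·A⁻²) · (s²·A²) · (kg²·m⁴·s⁻⁸·A⁻⁴) = kg³·m⁶·s⁻⁹·A⁻⁴.

kg³·m⁶·s⁻⁹·A⁻⁴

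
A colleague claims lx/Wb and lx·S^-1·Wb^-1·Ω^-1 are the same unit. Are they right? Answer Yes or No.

Yes

Left side:
  Wb = V·s (flux: a volt is a weber per second),
      = kg·m²·s⁻²·A⁻¹.
  So Wb⁻¹ = kg⁻¹·m⁻²·s²·A.
  lx = lm/m² (illuminance = luminous flux per area),
      = m⁻²·cd.
  Combining: Wb⁻¹·lx = (kg⁻¹·m⁻²·s²·A) · (m⁻²·cd) = kg⁻¹·m⁻⁴·s²·A·cd.
Right side:
  lx = lm/m² (illuminance = luminous flux per area),
      = m⁻²·cd.
  S = 1/Ω (conductance is reciprocal resistance),
      = kg⁻¹·m⁻²·s³·A².
  So S⁻¹ = kg·m²·s⁻³·A⁻².
  Wb = V·s (flux: a volt is a weber per second),
      = kg·m²·s⁻²·A⁻¹.
  So Wb⁻¹ = kg⁻¹·m⁻²·s²·A.
  Ω = V/A (resistance = voltage per current),
      = kg·m²·s⁻³·A⁻².
  So Ω⁻¹ = kg⁻¹·m⁻²·s³·A².
  Combining: lx·S⁻¹·Wb⁻¹·Ω⁻¹ = (m⁻²·cd) · (kg·m²·s⁻³·A⁻²) · (kg⁻¹·m⁻²·s²·A) · (kg⁻¹·m⁻²·s³·A²) = kg⁻¹·m⁻⁴·s²·A·cd.
Both reduce to kg⁻¹·m⁻⁴·s²·A·cd.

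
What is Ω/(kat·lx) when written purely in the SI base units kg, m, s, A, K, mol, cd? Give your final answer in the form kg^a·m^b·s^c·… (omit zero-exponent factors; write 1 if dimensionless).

kg·m⁴·s⁻²·A⁻²·mol⁻¹·cd⁻¹

kat = mol/s = s⁻¹·mol (catalytic activity).
So kat⁻¹ = s·mol⁻¹.
lx = lm/m² (illuminance = luminous flux per area),
    = m⁻²·cd.
So lx⁻¹ = m²·cd⁻¹.
Ω = V/A (resistance = voltage per current),
    = kg·m²·s⁻³·A⁻².
Combining: kat⁻¹·lx⁻¹·Ω = (s·mol⁻¹) · (m²·cd⁻¹) · (kg·m²·s⁻³·A⁻²) = kg·m⁴·s⁻²·A⁻²·mol⁻¹·cd⁻¹.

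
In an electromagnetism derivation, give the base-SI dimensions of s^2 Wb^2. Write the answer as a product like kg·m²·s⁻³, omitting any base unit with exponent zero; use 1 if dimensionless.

kg²·m⁴·s⁻²·A⁻²

Wb = kg·m²·s⁻²·A⁻¹.
So Wb² = kg²·m⁴·s⁻⁴·A⁻².
Combining: s²·Wb² = s² · (kg²·m⁴·s⁻⁴·A⁻²) = kg²·m⁴·s⁻²·A⁻².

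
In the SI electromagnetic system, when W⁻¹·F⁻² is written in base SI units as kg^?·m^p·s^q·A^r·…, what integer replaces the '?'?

W = J/s (power = energy per time),
    = kg·m²·s⁻³.
So W⁻¹ = kg⁻¹·m⁻²·s³.
F = C/V (capacitance = charge per voltage),
    = A·s/(kg·m²·s⁻³·A⁻¹) (substituting C and V),
    = kg⁻¹·m⁻²·s⁴·A².
So F⁻² = kg²·m⁴·s⁻⁸·A⁻⁴.
Combining: W⁻¹·F⁻² = (kg⁻¹·m⁻²·s³) · (kg²·m⁴·s⁻⁸·A⁻⁴) = kg·m²·s⁻⁵·A⁻⁴.
The exponent of kg is 1.

1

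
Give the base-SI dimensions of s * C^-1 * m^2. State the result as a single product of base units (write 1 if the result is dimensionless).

C = s·A.
So C⁻¹ = s⁻¹·A⁻¹.
Combining: s·C⁻¹·m² = s · (s⁻¹·A⁻¹) · m² = m²·A⁻¹.

m²·A⁻¹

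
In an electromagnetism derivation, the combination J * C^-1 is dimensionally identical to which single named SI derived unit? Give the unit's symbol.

J = N·m (work = force × distance),
    = kg·m²·s⁻².
C = A·s = s·A (charge = current × time).
So C⁻¹ = s⁻¹·A⁻¹.
Combining: J·C⁻¹ = (kg·m²·s⁻²) · (s⁻¹·A⁻¹) = kg·m²·s⁻³·A⁻¹.
kg·m²·s⁻³·A⁻¹ is the base-SI form of the volt.

V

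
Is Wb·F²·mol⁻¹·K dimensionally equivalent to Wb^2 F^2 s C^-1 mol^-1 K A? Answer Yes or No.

Left side:
  Wb = V·s (flux: a volt is a weber per second),
      = kg·m²·s⁻²·A⁻¹.
  F = C/V (capacitance = charge per voltage),
      = A·s/(kg·m²·s⁻³·A⁻¹) (substituting C and V),
      = kg⁻¹·m⁻²·s⁴·A².
  So F² = kg⁻²·m⁻⁴·s⁸·A⁴.
  Combining: Wb·F²·mol⁻¹·K = (kg·m²·s⁻²·A⁻¹) · (kg⁻²·m⁻⁴·s⁸·A⁴) · mol⁻¹ · K = kg⁻¹·m⁻²·s⁶·A³·K·mol⁻¹.
Right side:
  Wb = V·s (flux: a volt is a weber per second),
      = kg·m²·s⁻²·A⁻¹.
  So Wb² = kg²·m⁴·s⁻⁴·A⁻².
  F = C/V (capacitance = charge per voltage),
      = A·s/(kg·m²·s⁻³·A⁻¹) (substituting C and V),
      = kg⁻¹·m⁻²·s⁴·A².
  So F² = kg⁻²·m⁻⁴·s⁸·A⁴.
  C = A·s = s·A (charge = current × time).
  So C⁻¹ = s⁻¹·A⁻¹.
  Combining: Wb²·F²·s·C⁻¹·mol⁻¹·K·A = (kg²·m⁴·s⁻⁴·A⁻²) · (kg⁻²·m⁻⁴·s⁸·A⁴) · s · (s⁻¹·A⁻¹) · mol⁻¹ · K · A = s⁴·A²·K·mol⁻¹.
Left is kg⁻¹·m⁻²·s⁶·A³·K·mol⁻¹; right is s⁴·A²·K·mol⁻¹ — different.

No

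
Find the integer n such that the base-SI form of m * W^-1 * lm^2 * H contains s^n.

W = kg·m²·s⁻³.
So W⁻¹ = kg⁻¹·m⁻²·s³.
lm = cd.
So lm² = cd².
H = kg·m²·s⁻²·A⁻².
Combining: m·W⁻¹·lm²·H = m · (kg⁻¹·m⁻²·s³) · cd² · (kg·m²·s⁻²·A⁻²) = m·s·A⁻²·cd².
The exponent of s is 1.

1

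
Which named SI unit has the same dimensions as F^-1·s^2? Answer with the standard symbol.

F = C/V (capacitance = charge per voltage),
    = A·s/(kg·m²·s⁻³·A⁻¹) (substituting C and V),
    = kg⁻¹·m⁻²·s⁴·A².
So F⁻¹ = kg·m²·s⁻⁴·A⁻².
Combining: F⁻¹·s² = (kg·m²·s⁻⁴·A⁻²) · s² = kg·m²·s⁻²·A⁻².
kg·m²·s⁻²·A⁻² is the base-SI form of the henry.

H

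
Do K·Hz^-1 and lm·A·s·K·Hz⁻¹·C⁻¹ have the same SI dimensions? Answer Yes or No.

No

Left side:
  Hz = 1/s = s⁻¹ (frequency is cycles per second).
  So Hz⁻¹ = s.
  Combining: K·Hz⁻¹ = K · s = s·K.
Right side:
  lm = cd.
  Hz = s⁻¹.
  So Hz⁻¹ = s.
  C = s·A.
  So C⁻¹ = s⁻¹·A⁻¹.
  Combining: lm·A·s·K·Hz⁻¹·C⁻¹ = cd · A · s · K · s · (s⁻¹·A⁻¹) = s·K·cd.
Left is s·K; right is s·K·cd — different.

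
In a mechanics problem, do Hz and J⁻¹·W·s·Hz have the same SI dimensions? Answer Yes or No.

Yes

Left side:
  Hz = 1/s = s⁻¹ (frequency is cycles per second).
Right side:
  J = N·m (work = force × distance),
      = kg·m²·s⁻².
  So J⁻¹ = kg⁻¹·m⁻²·s².
  W = J/s (power = energy per time),
      = kg·m²·s⁻³.
  Hz = 1/s = s⁻¹ (frequency is cycles per second).
  Combining: J⁻¹·W·s·Hz = (kg⁻¹·m⁻²·s²) · (kg·m²·s⁻³) · s · s⁻¹ = s⁻¹.
Both reduce to s⁻¹.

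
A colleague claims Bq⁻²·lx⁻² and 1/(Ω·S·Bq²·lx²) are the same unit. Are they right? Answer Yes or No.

Left side:
  Bq = 1/s = s⁻¹ (activity is decays per second).
  So Bq⁻² = s².
  lx = lm/m² (illuminance = luminous flux per area),
      = m⁻²·cd.
  So lx⁻² = m⁴·cd⁻².
  Combining: Bq⁻²·lx⁻² = s² · (m⁴·cd⁻²) = m⁴·s²·cd⁻².
Right side:
  Ω = V/A (resistance = voltage per current),
      = kg·m²·s⁻³·A⁻².
  So Ω⁻¹ = kg⁻¹·m⁻²·s³·A².
  S = 1/Ω (conductance is reciprocal resistance),
      = kg⁻¹·m⁻²·s³·A².
  So S⁻¹ = kg·m²·s⁻³·A⁻².
  Bq = 1/s = s⁻¹ (activity is decays per second).
  So Bq⁻² = s².
  lx = lm/m² (illuminance = luminous flux per area),
      = m⁻²·cd.
  So lx⁻² = m⁴·cd⁻².
  Combining: Ω⁻¹·S⁻¹·Bq⁻²·lx⁻² = (kg⁻¹·m⁻²·s³·A²) · (kg·m²·s⁻³·A⁻²) · s² · (m⁴·cd⁻²) = m⁴·s²·cd⁻².
Both reduce to m⁴·s²·cd⁻².

Yes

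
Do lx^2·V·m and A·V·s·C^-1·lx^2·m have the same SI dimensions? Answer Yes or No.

Left side:
  lx = lm/m² (illuminance = luminous flux per area),
      = m⁻²·cd.
  So lx² = m⁻⁴·cd².
  V = W/A (potential = power per current),
      = kg·m²·s⁻³·A⁻¹.
  Combining: lx²·V·m = (m⁻⁴·cd²) · (kg·m²·s⁻³·A⁻¹) · m = kg·m⁻¹·s⁻³·A⁻¹·cd².
Right side:
  V = kg·m²·s⁻³·A⁻¹.
  C = s·A.
  So C⁻¹ = s⁻¹·A⁻¹.
  lx = m⁻²·cd.
  So lx² = m⁻⁴·cd².
  Combining: A·V·s·C⁻¹·lx²·m = A · (kg·m²·s⁻³·A⁻¹) · s · (s⁻¹·A⁻¹) · (m⁻⁴·cd²) · m = kg·m⁻¹·s⁻³·A⁻¹·cd².
Both reduce to kg·m⁻¹·s⁻³·A⁻¹·cd².

Yes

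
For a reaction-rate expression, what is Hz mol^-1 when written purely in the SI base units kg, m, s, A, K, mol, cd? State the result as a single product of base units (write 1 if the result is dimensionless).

s⁻¹·mol⁻¹

Hz = 1/s = s⁻¹ (frequency is cycles per second).
Combining: Hz·mol⁻¹ = s⁻¹ · mol⁻¹ = s⁻¹·mol⁻¹.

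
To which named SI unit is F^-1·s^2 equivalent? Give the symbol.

H

F = C/V (capacitance = charge per voltage),
    = A·s/(kg·m²·s⁻³·A⁻¹) (substituting C and V),
    = kg⁻¹·m⁻²·s⁴·A².
So F⁻¹ = kg·m²·s⁻⁴·A⁻².
Combining: F⁻¹·s² = (kg·m²·s⁻⁴·A⁻²) · s² = kg·m²·s⁻²·A⁻².
kg·m²·s⁻²·A⁻² is the base-SI form of the henry.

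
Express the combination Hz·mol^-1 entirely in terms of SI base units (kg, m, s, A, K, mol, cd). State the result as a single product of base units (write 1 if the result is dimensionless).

s⁻¹·mol⁻¹

Hz = 1/s = s⁻¹ (frequency is cycles per second).
Combining: Hz·mol⁻¹ = s⁻¹ · mol⁻¹ = s⁻¹·mol⁻¹.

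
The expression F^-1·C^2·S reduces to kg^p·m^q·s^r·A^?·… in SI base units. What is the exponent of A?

2

F = C/V (capacitance = charge per voltage),
    = A·s/(kg·m²·s⁻³·A⁻¹) (substituting C and V),
    = kg⁻¹·m⁻²·s⁴·A².
So F⁻¹ = kg·m²·s⁻⁴·A⁻².
C = A·s = s·A (charge = current × time).
So C² = s²·A².
S = 1/Ω (conductance is reciprocal resistance),
    = kg⁻¹·m⁻²·s³·A².
Combining: F⁻¹·C²·S = (kg·m²·s⁻⁴·A⁻²) · (s²·A²) · (kg⁻¹·m⁻²·s³·A²) = s·A².
The exponent of A is 2.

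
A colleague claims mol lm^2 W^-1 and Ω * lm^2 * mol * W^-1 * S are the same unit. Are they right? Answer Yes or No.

Left side:
  lm = cd.
  So lm² = cd².
  W = kg·m²·s⁻³.
  So W⁻¹ = kg⁻¹·m⁻²·s³.
  Combining: mol·lm²·W⁻¹ = mol · cd² · (kg⁻¹·m⁻²·s³) = kg⁻¹·m⁻²·s³·mol·cd².
Right side:
  Ω = V/A (resistance = voltage per current),
      = kg·m²·s⁻³·A⁻².
  lm = cd·sr = cd (luminous flux; sr is dimensionless).
  So lm² = cd².
  W = J/s (power = energy per time),
      = kg·m²·s⁻³.
  So W⁻¹ = kg⁻¹·m⁻²·s³.
  S = 1/Ω (conductance is reciprocal resistance),
      = kg⁻¹·m⁻²·s³·A².
  Combining: Ω·lm²·mol·W⁻¹·S = (kg·m²·s⁻³·A⁻²) · cd² · mol · (kg⁻¹·m⁻²·s³) · (kg⁻¹·m⁻²·s³·A²) = kg⁻¹·m⁻²·s³·mol·cd².
Both reduce to kg⁻¹·m⁻²·s³·mol·cd².

Yes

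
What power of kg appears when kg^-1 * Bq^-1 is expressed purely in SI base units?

-1

Bq = 1/s = s⁻¹ (activity is decays per second).
So Bq⁻¹ = s.
Combining: kg⁻¹·Bq⁻¹ = kg⁻¹ · s = kg⁻¹·s.
The exponent of kg is -1.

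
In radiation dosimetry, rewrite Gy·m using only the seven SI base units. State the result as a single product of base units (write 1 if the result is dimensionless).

Gy = J/kg (absorbed dose = energy per mass),
    = m²·s⁻².
Combining: Gy·m = (m²·s⁻²) · m = m³·s⁻².

m³·s⁻²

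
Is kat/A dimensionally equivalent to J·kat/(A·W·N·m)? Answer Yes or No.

Left side:
  kat = s⁻¹·mol.
  Combining: kat·A⁻¹ = (s⁻¹·mol) · A⁻¹ = s⁻¹·A⁻¹·mol.
Right side:
  J = N·m (work = force × distance),
      = kg·m²·s⁻².
  kat = mol/s = s⁻¹·mol (catalytic activity).
  W = J/s (power = energy per time),
      = kg·m²·s⁻³.
  So W⁻¹ = kg⁻¹·m⁻²·s³.
  N = kg·m/s² = kg·m·s⁻² (force = mass × acceleration).
  So N⁻¹ = kg⁻¹·m⁻¹·s².
  Combining: J·kat·A⁻¹·W⁻¹·N⁻¹·m⁻¹ = (kg·m²·s⁻²) · (s⁻¹·mol) · A⁻¹ · (kg⁻¹·m⁻²·s³) · (kg⁻¹·m⁻¹·s²) · m⁻¹ = kg⁻¹·m⁻²·s²·A⁻¹·mol.
Left is s⁻¹·A⁻¹·mol; right is kg⁻¹·m⁻²·s²·A⁻¹·mol — different.

No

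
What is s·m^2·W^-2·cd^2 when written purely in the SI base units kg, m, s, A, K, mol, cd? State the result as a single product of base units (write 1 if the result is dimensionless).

kg⁻²·m⁻²·s⁷·cd²

W = J/s (power = energy per time),
    = kg·m²·s⁻³.
So W⁻² = kg⁻²·m⁻⁴·s⁶.
Combining: s·m²·W⁻²·cd² = s · m² · (kg⁻²·m⁻⁴·s⁶) · cd² = kg⁻²·m⁻²·s⁷·cd².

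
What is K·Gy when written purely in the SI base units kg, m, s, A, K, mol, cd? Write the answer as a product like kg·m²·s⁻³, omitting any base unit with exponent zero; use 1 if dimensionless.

m²·s⁻²·K

Gy = J/kg (absorbed dose = energy per mass),
    = m²·s⁻².
Combining: K·Gy = K · (m²·s⁻²) = m²·s⁻²·K.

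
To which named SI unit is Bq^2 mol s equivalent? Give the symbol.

Bq = 1/s = s⁻¹ (activity is decays per second).
So Bq² = s⁻².
Combining: Bq²·mol·s = s⁻² · mol · s = s⁻¹·mol.
s⁻¹·mol is the base-SI form of the katal.

kat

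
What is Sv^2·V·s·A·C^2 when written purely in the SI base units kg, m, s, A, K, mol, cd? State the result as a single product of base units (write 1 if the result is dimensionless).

Sv = J/kg (equivalent dose = energy per mass),
    = m²·s⁻².
So Sv² = m⁴·s⁻⁴.
V = W/A (potential = power per current),
    = kg·m²·s⁻³·A⁻¹.
C = A·s = s·A (charge = current × time).
So C² = s²·A².
Combining: Sv²·V·s·A·C² = (m⁴·s⁻⁴) · (kg·m²·s⁻³·A⁻¹) · s · A · (s²·A²) = kg·m⁶·s⁻⁴·A².

kg·m⁶·s⁻⁴·A²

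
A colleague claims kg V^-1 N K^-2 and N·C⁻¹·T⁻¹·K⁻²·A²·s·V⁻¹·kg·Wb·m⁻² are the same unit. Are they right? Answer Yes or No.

No

Left side:
  V = W/A (potential = power per current),
      = kg·m²·s⁻³·A⁻¹.
  So V⁻¹ = kg⁻¹·m⁻²·s³·A.
  N = kg·m/s² = kg·m·s⁻² (force = mass × acceleration).
  Combining: kg·V⁻¹·N·K⁻² = kg · (kg⁻¹·m⁻²·s³·A) · (kg·m·s⁻²) · K⁻² = kg·m⁻¹·s·A·K⁻².
Right side:
  N = kg·m·s⁻².
  C = s·A.
  So C⁻¹ = s⁻¹·A⁻¹.
  T = kg·s⁻²·A⁻¹.
  So T⁻¹ = kg⁻¹·s²·A.
  V = kg·m²·s⁻³·A⁻¹.
  So V⁻¹ = kg⁻¹·m⁻²·s³·A.
  Wb = kg·m²·s⁻²·A⁻¹.
  Combining: N·C⁻¹·T⁻¹·K⁻²·A²·s·V⁻¹·kg·Wb·m⁻² = (kg·m·s⁻²) · (s⁻¹·A⁻¹) · (kg⁻¹·s²·A) · K⁻² · A² · s · (kg⁻¹·m⁻²·s³·A) · kg · (kg·m²·s⁻²·A⁻¹) · m⁻² = kg·m⁻¹·s·A²·K⁻².
Left is kg·m⁻¹·s·A·K⁻²; right is kg·m⁻¹·s·A²·K⁻² — different.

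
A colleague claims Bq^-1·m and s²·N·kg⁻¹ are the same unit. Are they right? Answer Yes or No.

Left side:
  Bq = 1/s = s⁻¹ (activity is decays per second).
  So Bq⁻¹ = s.
  Combining: Bq⁻¹·m = s · m = m·s.
Right side:
  N = kg·m/s² = kg·m·s⁻² (force = mass × acceleration).
  Combining: s²·N·kg⁻¹ = s² · (kg·m·s⁻²) · kg⁻¹ = m.
Left is m·s; right is m — different.

No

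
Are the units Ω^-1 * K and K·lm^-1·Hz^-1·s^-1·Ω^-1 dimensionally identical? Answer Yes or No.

Left side:
  Ω = V/A (resistance = voltage per current),
      = kg·m²·s⁻³·A⁻².
  So Ω⁻¹ = kg⁻¹·m⁻²·s³·A².
  Combining: Ω⁻¹·K = (kg⁻¹·m⁻²·s³·A²) · K = kg⁻¹·m⁻²·s³·A²·K.
Right side:
  lm = cd.
  So lm⁻¹ = cd⁻¹.
  Hz = s⁻¹.
  So Hz⁻¹ = s.
  Ω = kg·m²·s⁻³·A⁻².
  So Ω⁻¹ = kg⁻¹·m⁻²·s³·A².
  Combining: K·lm⁻¹·Hz⁻¹·s⁻¹·Ω⁻¹ = K · cd⁻¹ · s · s⁻¹ · (kg⁻¹·m⁻²·s³·A²) = kg⁻¹·m⁻²·s³·A²·K·cd⁻¹.
Left is kg⁻¹·m⁻²·s³·A²·K; right is kg⁻¹·m⁻²·s³·A²·K·cd⁻¹ — different.

No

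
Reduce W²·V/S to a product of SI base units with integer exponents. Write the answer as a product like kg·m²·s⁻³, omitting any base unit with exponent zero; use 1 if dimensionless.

S = 1/Ω (conductance is reciprocal resistance),
    = kg⁻¹·m⁻²·s³·A².
So S⁻¹ = kg·m²·s⁻³·A⁻².
W = J/s (power = energy per time),
    = kg·m²·s⁻³.
So W² = kg²·m⁴·s⁻⁶.
V = W/A (potential = power per current),
    = kg·m²·s⁻³·A⁻¹.
Combining: S⁻¹·W²·V = (kg·m²·s⁻³·A⁻²) · (kg²·m⁴·s⁻⁶) · (kg·m²·s⁻³·A⁻¹) = kg⁴·m⁸·s⁻¹²·A⁻³.

kg⁴·m⁸·s⁻¹²·A⁻³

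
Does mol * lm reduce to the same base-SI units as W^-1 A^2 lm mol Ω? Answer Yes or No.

Yes

Left side:
  lm = cd.
  Combining: mol·lm = mol · cd = mol·cd.
Right side:
  W = kg·m²·s⁻³.
  So W⁻¹ = kg⁻¹·m⁻²·s³.
  lm = cd.
  Ω = kg·m²·s⁻³·A⁻².
  Combining: W⁻¹·A²·lm·mol·Ω = (kg⁻¹·m⁻²·s³) · A² · cd · mol · (kg·m²·s⁻³·A⁻²) = mol·cd.
Both reduce to mol·cd.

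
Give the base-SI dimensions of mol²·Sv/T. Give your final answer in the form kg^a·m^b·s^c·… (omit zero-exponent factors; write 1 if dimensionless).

kg⁻¹·m²·A·mol²

T = Wb/m² (flux density = flux per area),
    = kg·s⁻²·A⁻¹.
So T⁻¹ = kg⁻¹·s²·A.
Sv = J/kg (equivalent dose = energy per mass),
    = m²·s⁻².
Combining: T⁻¹·mol²·Sv = (kg⁻¹·s²·A) · mol² · (m²·s⁻²) = kg⁻¹·m²·A·mol².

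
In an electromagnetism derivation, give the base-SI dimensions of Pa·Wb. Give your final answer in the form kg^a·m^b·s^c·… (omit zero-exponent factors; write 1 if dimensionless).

Pa = N/m² (pressure = force per area),
    = kg·m⁻¹·s⁻².
Wb = V·s (flux: a volt is a weber per second),
    = kg·m²·s⁻²·A⁻¹.
Combining: Pa·Wb = (kg·m⁻¹·s⁻²) · (kg·m²·s⁻²·A⁻¹) = kg²·m·s⁻⁴·A⁻¹.

kg²·m·s⁻⁴·A⁻¹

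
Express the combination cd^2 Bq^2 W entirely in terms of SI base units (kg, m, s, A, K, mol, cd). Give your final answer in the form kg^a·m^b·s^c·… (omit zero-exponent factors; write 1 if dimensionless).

Bq = s⁻¹.
So Bq² = s⁻².
W = kg·m²·s⁻³.
Combining: cd²·Bq²·W = cd² · s⁻² · (kg·m²·s⁻³) = kg·m²·s⁻⁵·cd².

kg·m²·s⁻⁵·cd²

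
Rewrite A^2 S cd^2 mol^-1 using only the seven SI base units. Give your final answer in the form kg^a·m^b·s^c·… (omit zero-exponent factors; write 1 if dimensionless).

S = 1/Ω (conductance is reciprocal resistance),
    = kg⁻¹·m⁻²·s³·A².
Combining: A²·S·cd²·mol⁻¹ = A² · (kg⁻¹·m⁻²·s³·A²) · cd² · mol⁻¹ = kg⁻¹·m⁻²·s³·A⁴·mol⁻¹·cd².

kg⁻¹·m⁻²·s³·A⁴·mol⁻¹·cd²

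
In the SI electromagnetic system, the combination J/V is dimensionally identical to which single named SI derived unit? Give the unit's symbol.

C

V = kg·m²·s⁻³·A⁻¹.
So V⁻¹ = kg⁻¹·m⁻²·s³·A.
J = kg·m²·s⁻².
Combining: V⁻¹·J = (kg⁻¹·m⁻²·s³·A) · (kg·m²·s⁻²) = s·A.
s·A is the base-SI form of the coulomb.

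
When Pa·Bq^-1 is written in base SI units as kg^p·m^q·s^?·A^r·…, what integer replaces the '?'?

Pa = kg·m⁻¹·s⁻².
Bq = s⁻¹.
So Bq⁻¹ = s.
Combining: Pa·Bq⁻¹ = (kg·m⁻¹·s⁻²) · s = kg·m⁻¹·s⁻¹.
The exponent of s is -1.

-1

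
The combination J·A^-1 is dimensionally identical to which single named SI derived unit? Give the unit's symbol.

J = N·m (work = force × distance),
    = kg·m²·s⁻².
Combining: J·A⁻¹ = (kg·m²·s⁻²) · A⁻¹ = kg·m²·s⁻²·A⁻¹.
kg·m²·s⁻²·A⁻¹ is the base-SI form of the weber.

Wb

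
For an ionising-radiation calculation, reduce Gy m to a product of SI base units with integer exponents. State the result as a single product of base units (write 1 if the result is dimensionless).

m³·s⁻²

Gy = m²·s⁻².
Combining: Gy·m = (m²·s⁻²) · m = m³·s⁻².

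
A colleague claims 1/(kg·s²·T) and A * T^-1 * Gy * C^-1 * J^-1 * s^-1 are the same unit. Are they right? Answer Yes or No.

Yes

Left side:
  T = Wb/m² (flux density = flux per area),
      = kg·s⁻²·A⁻¹.
  So T⁻¹ = kg⁻¹·s²·A.
  Combining: kg⁻¹·s⁻²·T⁻¹ = kg⁻¹ · s⁻² · (kg⁻¹·s²·A) = kg⁻²·A.
Right side:
  T = Wb/m² (flux density = flux per area),
      = kg·s⁻²·A⁻¹.
  So T⁻¹ = kg⁻¹·s²·A.
  Gy = J/kg (absorbed dose = energy per mass),
      = m²·s⁻².
  C = A·s = s·A (charge = current × time).
  So C⁻¹ = s⁻¹·A⁻¹.
  J = N·m (work = force × distance),
      = kg·m²·s⁻².
  So J⁻¹ = kg⁻¹·m⁻²·s².
  Combining: A·T⁻¹·Gy·C⁻¹·J⁻¹·s⁻¹ = A · (kg⁻¹·s²·A) · (m²·s⁻²) · (s⁻¹·A⁻¹) · (kg⁻¹·m⁻²·s²) · s⁻¹ = kg⁻²·A.
Both reduce to kg⁻²·A.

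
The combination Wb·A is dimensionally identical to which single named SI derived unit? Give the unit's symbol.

Wb = V·s (flux: a volt is a weber per second),
    = kg·m²·s⁻²·A⁻¹.
Combining: Wb·A = (kg·m²·s⁻²·A⁻¹) · A = kg·m²·s⁻².
kg·m²·s⁻² is the base-SI form of the joule.

J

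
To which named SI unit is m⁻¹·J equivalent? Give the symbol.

J = N·m (work = force × distance),
    = kg·m²·s⁻².
Combining: m⁻¹·J = m⁻¹ · (kg·m²·s⁻²) = kg·m·s⁻².
kg·m·s⁻² is the base-SI form of the newton.

N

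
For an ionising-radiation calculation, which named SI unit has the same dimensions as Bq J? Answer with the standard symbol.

W

Bq = 1/s = s⁻¹ (activity is decays per second).
J = N·m (work = force × distance),
    = kg·m²·s⁻².
Combining: Bq·J = s⁻¹ · (kg·m²·s⁻²) = kg·m²·s⁻³.
kg·m²·s⁻³ is the base-SI form of the watt.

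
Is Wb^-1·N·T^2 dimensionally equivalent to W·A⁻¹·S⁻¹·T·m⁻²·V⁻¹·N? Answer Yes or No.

No

Left side:
  Wb = kg·m²·s⁻²·A⁻¹.
  So Wb⁻¹ = kg⁻¹·m⁻²·s²·A.
  N = kg·m·s⁻².
  T = kg·s⁻²·A⁻¹.
  So T² = kg²·s⁻⁴·A⁻².
  Combining: Wb⁻¹·N·T² = (kg⁻¹·m⁻²·s²·A) · (kg·m·s⁻²) · (kg²·s⁻⁴·A⁻²) = kg²·m⁻¹·s⁻⁴·A⁻¹.
Right side:
  W = kg·m²·s⁻³.
  S = kg⁻¹·m⁻²·s³·A².
  So S⁻¹ = kg·m²·s⁻³·A⁻².
  T = kg·s⁻²·A⁻¹.
  V = kg·m²·s⁻³·A⁻¹.
  So V⁻¹ = kg⁻¹·m⁻²·s³·A.
  N = kg·m·s⁻².
  Combining: W·A⁻¹·S⁻¹·T·m⁻²·V⁻¹·N = (kg·m²·s⁻³) · A⁻¹ · (kg·m²·s⁻³·A⁻²) · (kg·s⁻²·A⁻¹) · m⁻² · (kg⁻¹·m⁻²·s³·A) · (kg·m·s⁻²) = kg³·m·s⁻⁷·A⁻³.
Left is kg²·m⁻¹·s⁻⁴·A⁻¹; right is kg³·m·s⁻⁷·A⁻³ — different.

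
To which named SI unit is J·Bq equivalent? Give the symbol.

W

J = N·m (work = force × distance),
    = kg·m²·s⁻².
Bq = 1/s = s⁻¹ (activity is decays per second).
Combining: J·Bq = (kg·m²·s⁻²) · s⁻¹ = kg·m²·s⁻³.
kg·m²·s⁻³ is the base-SI form of the watt.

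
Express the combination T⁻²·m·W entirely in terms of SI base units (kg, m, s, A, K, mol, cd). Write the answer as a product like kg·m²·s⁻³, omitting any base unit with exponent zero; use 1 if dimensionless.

T = Wb/m² (flux density = flux per area),
    = kg·s⁻²·A⁻¹.
So T⁻² = kg⁻²·s⁴·A².
W = J/s (power = energy per time),
    = kg·m²·s⁻³.
Combining: T⁻²·m·W = (kg⁻²·s⁴·A²) · m · (kg·m²·s⁻³) = kg⁻¹·m³·s·A².

kg⁻¹·m³·s·A²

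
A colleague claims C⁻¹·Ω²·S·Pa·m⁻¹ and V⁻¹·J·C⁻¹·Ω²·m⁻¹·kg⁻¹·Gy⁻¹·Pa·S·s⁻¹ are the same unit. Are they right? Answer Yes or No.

No

Left side:
  C = s·A.
  So C⁻¹ = s⁻¹·A⁻¹.
  Ω = kg·m²·s⁻³·A⁻².
  So Ω² = kg²·m⁴·s⁻⁶·A⁻⁴.
  S = kg⁻¹·m⁻²·s³·A².
  Pa = kg·m⁻¹·s⁻².
  Combining: C⁻¹·Ω²·S·Pa·m⁻¹ = (s⁻¹·A⁻¹) · (kg²·m⁴·s⁻⁶·A⁻⁴) · (kg⁻¹·m⁻²·s³·A²) · (kg·m⁻¹·s⁻²) · m⁻¹ = kg²·s⁻⁶·A⁻³.
Right side:
  V = W/A (potential = power per current),
      = kg·m²·s⁻³·A⁻¹.
  So V⁻¹ = kg⁻¹·m⁻²·s³·A.
  J = N·m (work = force × distance),
      = kg·m²·s⁻².
  C = A·s = s·A (charge = current × time).
  So C⁻¹ = s⁻¹·A⁻¹.
  Ω = V/A (resistance = voltage per current),
      = kg·m²·s⁻³·A⁻².
  So Ω² = kg²·m⁴·s⁻⁶·A⁻⁴.
  Gy = J/kg (absorbed dose = energy per mass),
      = m²·s⁻².
  So Gy⁻¹ = m⁻²·s².
  Pa = N/m² (pressure = force per area),
      = kg·m⁻¹·s⁻².
  S = 1/Ω (conductance is reciprocal resistance),
      = kg⁻¹·m⁻²·s³·A².
  Combining: V⁻¹·J·C⁻¹·Ω²·m⁻¹·kg⁻¹·Gy⁻¹·Pa·S·s⁻¹ = (kg⁻¹·m⁻²·s³·A) · (kg·m²·s⁻²) · (s⁻¹·A⁻¹) · (kg²·m⁴·s⁻⁶·A⁻⁴) · m⁻¹ · kg⁻¹ · (m⁻²·s²) · (kg·m⁻¹·s⁻²) · (kg⁻¹·m⁻²·s³·A²) · s⁻¹ = kg·m⁻²·s⁻⁴·A⁻².
Left is kg²·s⁻⁶·A⁻³; right is kg·m⁻²·s⁻⁴·A⁻² — different.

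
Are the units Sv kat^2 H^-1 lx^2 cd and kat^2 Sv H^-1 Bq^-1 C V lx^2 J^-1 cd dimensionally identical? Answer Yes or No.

Left side:
  Sv = J/kg (equivalent dose = energy per mass),
      = m²·s⁻².
  kat = mol/s = s⁻¹·mol (catalytic activity).
  So kat² = s⁻²·mol².
  H = Wb/A (inductance = flux per current),
      = kg·m²·s⁻²·A⁻².
  So H⁻¹ = kg⁻¹·m⁻²·s²·A².
  lx = lm/m² (illuminance = luminous flux per area),
      = m⁻²·cd.
  So lx² = m⁻⁴·cd².
  Combining: Sv·kat²·H⁻¹·lx²·cd = (m²·s⁻²) · (s⁻²·mol²) · (kg⁻¹·m⁻²·s²·A²) · (m⁻⁴·cd²) · cd = kg⁻¹·m⁻⁴·s⁻²·A²·mol²·cd³.
Right side:
  kat = s⁻¹·mol.
  So kat² = s⁻²·mol².
  Sv = m²·s⁻².
  H = kg·m²·s⁻²·A⁻².
  So H⁻¹ = kg⁻¹·m⁻²·s²·A².
  Bq = s⁻¹.
  So Bq⁻¹ = s.
  C = s·A.
  V = kg·m²·s⁻³·A⁻¹.
  lx = m⁻²·cd.
  So lx² = m⁻⁴·cd².
  J = kg·m²·s⁻².
  So J⁻¹ = kg⁻¹·m⁻²·s².
  Combining: kat²·Sv·H⁻¹·Bq⁻¹·C·V·lx²·J⁻¹·cd = (s⁻²·mol²) · (m²·s⁻²) · (kg⁻¹·m⁻²·s²·A²) · s · (s·A) · (kg·m²·s⁻³·A⁻¹) · (m⁻⁴·cd²) · (kg⁻¹·m⁻²·s²) · cd = kg⁻¹·m⁻⁴·s⁻¹·A²·mol²·cd³.
Left is kg⁻¹·m⁻⁴·s⁻²·A²·mol²·cd³; right is kg⁻¹·m⁻⁴·s⁻¹·A²·mol²·cd³ — different.

No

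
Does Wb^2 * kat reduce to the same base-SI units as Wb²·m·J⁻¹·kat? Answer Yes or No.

Left side:
  Wb = V·s (flux: a volt is a weber per second),
      = kg·m²·s⁻²·A⁻¹.
  So Wb² = kg²·m⁴·s⁻⁴·A⁻².
  kat = mol/s = s⁻¹·mol (catalytic activity).
  Combining: Wb²·kat = (kg²·m⁴·s⁻⁴·A⁻²) · (s⁻¹·mol) = kg²·m⁴·s⁻⁵·A⁻²·mol.
Right side:
  Wb = V·s (flux: a volt is a weber per second),
      = kg·m²·s⁻²·A⁻¹.
  So Wb² = kg²·m⁴·s⁻⁴·A⁻².
  J = N·m (work = force × distance),
      = kg·m²·s⁻².
  So J⁻¹ = kg⁻¹·m⁻²·s².
  kat = mol/s = s⁻¹·mol (catalytic activity).
  Combining: Wb²·m·J⁻¹·kat = (kg²·m⁴·s⁻⁴·A⁻²) · m · (kg⁻¹·m⁻²·s²) · (s⁻¹·mol) = kg·m³·s⁻³·A⁻²·mol.
Left is kg²·m⁴·s⁻⁵·A⁻²·mol; right is kg·m³·s⁻³·A⁻²·mol — different.

No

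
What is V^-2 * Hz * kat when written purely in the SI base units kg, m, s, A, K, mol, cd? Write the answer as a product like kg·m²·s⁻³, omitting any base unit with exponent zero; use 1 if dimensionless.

V = W/A (potential = power per current),
    = kg·m²·s⁻³·A⁻¹.
So V⁻² = kg⁻²·m⁻⁴·s⁶·A².
Hz = 1/s = s⁻¹ (frequency is cycles per second).
kat = mol/s = s⁻¹·mol (catalytic activity).
Combining: V⁻²·Hz·kat = (kg⁻²·m⁻⁴·s⁶·A²) · s⁻¹ · (s⁻¹·mol) = kg⁻²·m⁻⁴·s⁴·A²·mol.

kg⁻²·m⁻⁴·s⁴·A²·mol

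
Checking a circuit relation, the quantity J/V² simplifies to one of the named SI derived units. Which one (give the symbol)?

J = N·m (work = force × distance),
    = kg·m²·s⁻².
V = W/A (potential = power per current),
    = kg·m²·s⁻³·A⁻¹.
So V⁻² = kg⁻²·m⁻⁴·s⁶·A².
Combining: J·V⁻² = (kg·m²·s⁻²) · (kg⁻²·m⁻⁴·s⁶·A²) = kg⁻¹·m⁻²·s⁴·A².
kg⁻¹·m⁻²·s⁴·A² is the base-SI form of the farad.

F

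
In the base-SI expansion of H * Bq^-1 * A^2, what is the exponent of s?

H = Wb/A (inductance = flux per current),
    = kg·m²·s⁻²·A⁻².
Bq = 1/s = s⁻¹ (activity is decays per second).
So Bq⁻¹ = s.
Combining: H·Bq⁻¹·A² = (kg·m²·s⁻²·A⁻²) · s · A² = kg·m²·s⁻¹.
The exponent of s is -1.

-1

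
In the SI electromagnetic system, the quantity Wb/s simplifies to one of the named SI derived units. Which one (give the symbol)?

Wb = V·s (flux: a volt is a weber per second),
    = kg·m²·s⁻²·A⁻¹.
Combining: Wb·s⁻¹ = (kg·m²·s⁻²·A⁻¹) · s⁻¹ = kg·m²·s⁻³·A⁻¹.
kg·m²·s⁻³·A⁻¹ is the base-SI form of the volt.

V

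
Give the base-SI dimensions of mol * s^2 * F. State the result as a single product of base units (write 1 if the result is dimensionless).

kg⁻¹·m⁻²·s⁶·A²·mol

F = C/V (capacitance = charge per voltage),
    = A·s/(kg·m²·s⁻³·A⁻¹) (substituting C and V),
    = kg⁻¹·m⁻²·s⁴·A².
Combining: mol·s²·F = mol · s² · (kg⁻¹·m⁻²·s⁴·A²) = kg⁻¹·m⁻²·s⁶·A²·mol.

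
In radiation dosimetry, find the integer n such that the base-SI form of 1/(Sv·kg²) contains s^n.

2

Sv = J/kg (equivalent dose = energy per mass),
    = m²·s⁻².
So Sv⁻¹ = m⁻²·s².
Combining: Sv⁻¹·kg⁻² = (m⁻²·s²) · kg⁻² = kg⁻²·m⁻²·s².
The exponent of s is 2.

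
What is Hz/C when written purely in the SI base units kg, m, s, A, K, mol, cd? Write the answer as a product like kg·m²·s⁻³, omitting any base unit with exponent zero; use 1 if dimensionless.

s⁻²·A⁻¹

Hz = s⁻¹.
C = s·A.
So C⁻¹ = s⁻¹·A⁻¹.
Combining: Hz·C⁻¹ = s⁻¹ · (s⁻¹·A⁻¹) = s⁻²·A⁻¹.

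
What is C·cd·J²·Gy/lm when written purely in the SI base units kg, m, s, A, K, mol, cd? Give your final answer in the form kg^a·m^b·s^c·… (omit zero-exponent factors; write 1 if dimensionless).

kg²·m⁶·s⁻⁵·A

C = A·s = s·A (charge = current × time).
J = N·m (work = force × distance),
    = kg·m²·s⁻².
So J² = kg²·m⁴·s⁻⁴.
lm = cd·sr = cd (luminous flux; sr is dimensionless).
So lm⁻¹ = cd⁻¹.
Gy = J/kg (absorbed dose = energy per mass),
    = m²·s⁻².
Combining: C·cd·J²·lm⁻¹·Gy = (s·A) · cd · (kg²·m⁴·s⁻⁴) · cd⁻¹ · (m²·s⁻²) = kg²·m⁶·s⁻⁵·A.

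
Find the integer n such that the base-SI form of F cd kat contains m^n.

F = C/V (capacitance = charge per voltage),
    = A·s/(kg·m²·s⁻³·A⁻¹) (substituting C and V),
    = kg⁻¹·m⁻²·s⁴·A².
kat = mol/s = s⁻¹·mol (catalytic activity).
Combining: F·cd·kat = (kg⁻¹·m⁻²·s⁴·A²) · cd · (s⁻¹·mol) = kg⁻¹·m⁻²·s³·A²·mol·cd.
The exponent of m is -2.

-2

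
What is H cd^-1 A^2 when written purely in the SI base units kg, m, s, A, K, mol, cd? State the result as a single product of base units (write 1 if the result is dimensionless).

kg·m²·s⁻²·cd⁻¹

H = Wb/A (inductance = flux per current),
    = kg·m²·s⁻²·A⁻².
Combining: H·cd⁻¹·A² = (kg·m²·s⁻²·A⁻²) · cd⁻¹ · A² = kg·m²·s⁻²·cd⁻¹.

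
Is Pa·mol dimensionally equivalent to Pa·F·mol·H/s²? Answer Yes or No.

Yes

Left side:
  Pa = kg·m⁻¹·s⁻².
  Combining: Pa·mol = (kg·m⁻¹·s⁻²) · mol = kg·m⁻¹·s⁻²·mol.
Right side:
  Pa = kg·m⁻¹·s⁻².
  F = kg⁻¹·m⁻²·s⁴·A².
  H = kg·m²·s⁻²·A⁻².
  Combining: Pa·F·s⁻²·mol·H = (kg·m⁻¹·s⁻²) · (kg⁻¹·m⁻²·s⁴·A²) · s⁻² · mol · (kg·m²·s⁻²·A⁻²) = kg·m⁻¹·s⁻²·mol.
Both reduce to kg·m⁻¹·s⁻²·mol.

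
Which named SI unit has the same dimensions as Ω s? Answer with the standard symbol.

H

Ω = V/A (resistance = voltage per current),
    = kg·m²·s⁻³·A⁻².
Combining: Ω·s = (kg·m²·s⁻³·A⁻²) · s = kg·m²·s⁻²·A⁻².
kg·m²·s⁻²·A⁻² is the base-SI form of the henry.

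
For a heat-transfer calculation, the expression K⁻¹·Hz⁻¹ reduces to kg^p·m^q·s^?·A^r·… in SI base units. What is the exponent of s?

Hz = s⁻¹.
So Hz⁻¹ = s.
Combining: K⁻¹·Hz⁻¹ = K⁻¹ · s = s·K⁻¹.
The exponent of s is 1.

1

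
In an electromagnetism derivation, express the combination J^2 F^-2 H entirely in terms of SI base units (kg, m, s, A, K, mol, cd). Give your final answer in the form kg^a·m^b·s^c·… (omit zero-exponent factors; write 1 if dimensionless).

kg⁵·m¹⁰·s⁻¹⁴·A⁻⁶

J = N·m (work = force × distance),
    = kg·m²·s⁻².
So J² = kg²·m⁴·s⁻⁴.
F = C/V (capacitance = charge per voltage),
    = A·s/(kg·m²·s⁻³·A⁻¹) (substituting C and V),
    = kg⁻¹·m⁻²·s⁴·A².
So F⁻² = kg²·m⁴·s⁻⁸·A⁻⁴.
H = Wb/A (inductance = flux per current),
    = kg·m²·s⁻²·A⁻².
Combining: J²·F⁻²·H = (kg²·m⁴·s⁻⁴) · (kg²·m⁴·s⁻⁸·A⁻⁴) · (kg·m²·s⁻²·A⁻²) = kg⁵·m¹⁰·s⁻¹⁴·A⁻⁶.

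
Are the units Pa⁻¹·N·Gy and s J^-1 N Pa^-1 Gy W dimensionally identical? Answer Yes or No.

Left side:
  Pa = N/m² (pressure = force per area),
      = kg·m⁻¹·s⁻².
  So Pa⁻¹ = kg⁻¹·m·s².
  N = kg·m/s² = kg·m·s⁻² (force = mass × acceleration).
  Gy = J/kg (absorbed dose = energy per mass),
      = m²·s⁻².
  Combining: Pa⁻¹·N·Gy = (kg⁻¹·m·s²) · (kg·m·s⁻²) · (m²·s⁻²) = m⁴·s⁻².
Right side:
  J = kg·m²·s⁻².
  So J⁻¹ = kg⁻¹·m⁻²·s².
  N = kg·m·s⁻².
  Pa = kg·m⁻¹·s⁻².
  So Pa⁻¹ = kg⁻¹·m·s².
  Gy = m²·s⁻².
  W = kg·m²·s⁻³.
  Combining: s·J⁻¹·N·Pa⁻¹·Gy·W = s · (kg⁻¹·m⁻²·s²) · (kg·m·s⁻²) · (kg⁻¹·m·s²) · (m²·s⁻²) · (kg·m²·s⁻³) = m⁴·s⁻².
Both reduce to m⁴·s⁻².

Yes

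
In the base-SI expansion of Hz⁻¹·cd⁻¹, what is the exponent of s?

Hz = 1/s = s⁻¹ (frequency is cycles per second).
So Hz⁻¹ = s.
Combining: Hz⁻¹·cd⁻¹ = s · cd⁻¹ = s·cd⁻¹.
The exponent of s is 1.

1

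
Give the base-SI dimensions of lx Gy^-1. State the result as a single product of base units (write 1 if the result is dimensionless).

lx = lm/m² (illuminance = luminous flux per area),
    = m⁻²·cd.
Gy = J/kg (absorbed dose = energy per mass),
    = m²·s⁻².
So Gy⁻¹ = m⁻²·s².
Combining: lx·Gy⁻¹ = (m⁻²·cd) · (m⁻²·s²) = m⁻⁴·s²·cd.

m⁻⁴·s²·cd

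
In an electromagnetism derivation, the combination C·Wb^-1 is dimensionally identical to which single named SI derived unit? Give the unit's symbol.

C = s·A.
Wb = kg·m²·s⁻²·A⁻¹.
So Wb⁻¹ = kg⁻¹·m⁻²·s²·A.
Combining: C·Wb⁻¹ = (s·A) · (kg⁻¹·m⁻²·s²·A) = kg⁻¹·m⁻²·s³·A².
kg⁻¹·m⁻²·s³·A² is the base-SI form of the siemens.

S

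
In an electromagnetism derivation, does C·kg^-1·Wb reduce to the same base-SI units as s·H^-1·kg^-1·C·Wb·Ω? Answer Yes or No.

Left side:
  C = s·A.
  Wb = kg·m²·s⁻²·A⁻¹.
  Combining: C·kg⁻¹·Wb = (s·A) · kg⁻¹ · (kg·m²·s⁻²·A⁻¹) = m²·s⁻¹.
Right side:
  H = kg·m²·s⁻²·A⁻².
  So H⁻¹ = kg⁻¹·m⁻²·s²·A².
  C = s·A.
  Wb = kg·m²·s⁻²·A⁻¹.
  Ω = kg·m²·s⁻³·A⁻².
  Combining: s·H⁻¹·kg⁻¹·C·Wb·Ω = s · (kg⁻¹·m⁻²·s²·A²) · kg⁻¹ · (s·A) · (kg·m²·s⁻²·A⁻¹) · (kg·m²·s⁻³·A⁻²) = m²·s⁻¹.
Both reduce to m²·s⁻¹.

Yes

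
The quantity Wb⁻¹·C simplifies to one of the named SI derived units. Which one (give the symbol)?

S

Wb = V·s (flux: a volt is a weber per second),
    = kg·m²·s⁻²·A⁻¹.
So Wb⁻¹ = kg⁻¹·m⁻²·s²·A.
C = A·s = s·A (charge = current × time).
Combining: Wb⁻¹·C = (kg⁻¹·m⁻²·s²·A) · (s·A) = kg⁻¹·m⁻²·s³·A².
kg⁻¹·m⁻²·s³·A² is the base-SI form of the siemens.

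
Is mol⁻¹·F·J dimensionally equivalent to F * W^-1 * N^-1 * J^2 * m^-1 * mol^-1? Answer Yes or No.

No

Left side:
  F = C/V (capacitance = charge per voltage),
      = A·s/(kg·m²·s⁻³·A⁻¹) (substituting C and V),
      = kg⁻¹·m⁻²·s⁴·A².
  J = N·m (work = force × distance),
      = kg·m²·s⁻².
  Combining: mol⁻¹·F·J = mol⁻¹ · (kg⁻¹·m⁻²·s⁴·A²) · (kg·m²·s⁻²) = s²·A²·mol⁻¹.
Right side:
  F = C/V (capacitance = charge per voltage),
      = A·s/(kg·m²·s⁻³·A⁻¹) (substituting C and V),
      = kg⁻¹·m⁻²·s⁴·A².
  W = J/s (power = energy per time),
      = kg·m²·s⁻³.
  So W⁻¹ = kg⁻¹·m⁻²·s³.
  N = kg·m/s² = kg·m·s⁻² (force = mass × acceleration).
  So N⁻¹ = kg⁻¹·m⁻¹·s².
  J = N·m (work = force × distance),
      = kg·m²·s⁻².
  So J² = kg²·m⁴·s⁻⁴.
  Combining: F·W⁻¹·N⁻¹·J²·m⁻¹·mol⁻¹ = (kg⁻¹·m⁻²·s⁴·A²) · (kg⁻¹·m⁻²·s³) · (kg⁻¹·m⁻¹·s²) · (kg²·m⁴·s⁻⁴) · m⁻¹ · mol⁻¹ = kg⁻¹·m⁻²·s⁵·A²·mol⁻¹.
Left is s²·A²·mol⁻¹; right is kg⁻¹·m⁻²·s⁵·A²·mol⁻¹ — different.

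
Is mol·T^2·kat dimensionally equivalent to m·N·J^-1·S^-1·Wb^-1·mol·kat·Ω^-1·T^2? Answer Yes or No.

Left side:
  T = kg·s⁻²·A⁻¹.
  So T² = kg²·s⁻⁴·A⁻².
  kat = s⁻¹·mol.
  Combining: mol·T²·kat = mol · (kg²·s⁻⁴·A⁻²) · (s⁻¹·mol) = kg²·s⁻⁵·A⁻²·mol².
Right side:
  N = kg·m/s² = kg·m·s⁻² (force = mass × acceleration).
  J = N·m (work = force × distance),
      = kg·m²·s⁻².
  So J⁻¹ = kg⁻¹·m⁻²·s².
  S = 1/Ω (conductance is reciprocal resistance),
      = kg⁻¹·m⁻²·s³·A².
  So S⁻¹ = kg·m²·s⁻³·A⁻².
  Wb = V·s (flux: a volt is a weber per second),
      = kg·m²·s⁻²·A⁻¹.
  So Wb⁻¹ = kg⁻¹·m⁻²·s²·A.
  kat = mol/s = s⁻¹·mol (catalytic activity).
  Ω = V/A (resistance = voltage per current),
      = kg·m²·s⁻³·A⁻².
  So Ω⁻¹ = kg⁻¹·m⁻²·s³·A².
  T = Wb/m² (flux density = flux per area),
      = kg·s⁻²·A⁻¹.
  So T² = kg²·s⁻⁴·A⁻².
  Combining: m·N·J⁻¹·S⁻¹·Wb⁻¹·mol·kat·Ω⁻¹·T² = m · (kg·m·s⁻²) · (kg⁻¹·m⁻²·s²) · (kg·m²·s⁻³·A⁻²) · (kg⁻¹·m⁻²·s²·A) · mol · (s⁻¹·mol) · (kg⁻¹·m⁻²·s³·A²) · (kg²·s⁻⁴·A⁻²) = kg·m⁻²·s⁻³·A⁻¹·mol².
Left is kg²·s⁻⁵·A⁻²·mol²; right is kg·m⁻²·s⁻³·A⁻¹·mol² — different.

No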